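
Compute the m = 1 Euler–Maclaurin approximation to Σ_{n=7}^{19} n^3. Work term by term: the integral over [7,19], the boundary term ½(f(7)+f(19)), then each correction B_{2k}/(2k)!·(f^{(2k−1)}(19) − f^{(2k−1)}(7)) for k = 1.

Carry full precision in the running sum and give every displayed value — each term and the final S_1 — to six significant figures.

The integral term ∫_7^19 x^3 dx = 31980.0.
Endpoint term: (f(7) + f(19))/2 = (343.000 + 6859.00)/2 = 3601.00.
Integral + boundary = 35581.0.
Order-1 term: 1/12 · (1083.00 − 147.000) = 78.0000.

S_1 ≈ 35659.0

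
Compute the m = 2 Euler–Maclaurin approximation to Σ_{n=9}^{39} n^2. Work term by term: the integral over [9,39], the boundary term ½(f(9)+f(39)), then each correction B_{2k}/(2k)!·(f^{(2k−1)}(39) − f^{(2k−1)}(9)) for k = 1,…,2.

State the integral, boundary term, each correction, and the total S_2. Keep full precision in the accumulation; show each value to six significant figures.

∫_9^39 x^2 dx evaluates to 19530.0.
Endpoint term: (f(9) + f(39))/2 = (81.0000 + 1521.00)/2 = 801.000.
Integral + boundary = 20331.0.
Correction k=1: B_{2}/2! · (f^{(1)}(39) − f^{(1)}(9)) = 1/12 · (78.0000 − 18.0000) = 5.00000.
Running total after k=1: 20336.0.
Correction k=2: B_{4}/4! · (f^{(3)}(39) − f^{(3)}(9)) = −1/720 · (0.00000 − 0.00000) = 0.00000.

S_2 ≈ 20336.0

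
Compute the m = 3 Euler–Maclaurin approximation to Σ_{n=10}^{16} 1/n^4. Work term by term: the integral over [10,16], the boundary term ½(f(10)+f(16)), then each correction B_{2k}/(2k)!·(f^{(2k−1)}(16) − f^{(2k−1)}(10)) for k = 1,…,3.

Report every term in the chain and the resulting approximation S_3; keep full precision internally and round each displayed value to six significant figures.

S_3 ≈ 0.000312582

∫_10^16 1/x^4 dx evaluates to 0.000251953.
Boundary: ½(f(10) + f(16)) = ½(0.000100000 + 1.52588e-05) = 5.76294e-05.
Running total after boundary: 0.000309583.
k=1: B_{2}/(2)! × [f^{(1)}(16) − f^{(1)}(10)] = 1/12 × (-3.81470e-06 − (-4.00000e-05)) = 3.01544e-06.
Running total after k=1: 0.000312598.
k=2: B_{4}/(4)! × [f^{(3)}(16) − f^{(3)}(10)] = −1/720 × (-4.47035e-07 − (-1.20000e-05)) = -1.60458e-08.
Running total after k=2: 0.000312582.
k=3: B_{6}/(6)! × [f^{(5)}(16) − f^{(5)}(10)] = 1/30240 × (-9.77889e-08 − (-6.72000e-06)) = 2.18988e-10.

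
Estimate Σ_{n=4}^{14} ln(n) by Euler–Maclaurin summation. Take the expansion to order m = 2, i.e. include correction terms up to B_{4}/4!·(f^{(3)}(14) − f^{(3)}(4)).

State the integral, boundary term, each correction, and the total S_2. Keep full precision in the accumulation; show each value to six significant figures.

Integral: ∫_4^14 ln(x) dx = 21.4016.
½[f(4) + f(14)] = ½[1.38629 + 2.63906] = 2.01268.
Running total after boundary: 23.4143.
k=1: B_{2}/(2)! × [f^{(1)}(14) − f^{(1)}(4)] = 1/12 × (0.0714286 − 0.250000) = -0.0148810.
Partial sum through k=1: 23.3994.
k=2: B_{4}/(4)! × [f^{(3)}(14) − f^{(3)}(4)] = −1/720 × (0.000728863 − 0.0312500) = 4.23905e-05.

S_2 ≈ 23.3995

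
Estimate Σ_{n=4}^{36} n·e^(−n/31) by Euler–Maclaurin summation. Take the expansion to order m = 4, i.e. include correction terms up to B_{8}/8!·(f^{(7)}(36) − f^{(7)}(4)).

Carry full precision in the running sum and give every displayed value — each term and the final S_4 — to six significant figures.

S_4 ≈ 310.710

Integral: ∫_4^36 x·e^(−x/31) dx = 303.385.
½[f(4) + f(36)] = ½[3.51578 + 11.2709] = 7.39337.
So far: 310.778.
Correction k=1: B_{2}/2! · (f^{(1)}(36) − f^{(1)}(4)) = 1/12 · (-0.0504971 − 0.765533) = -0.0680025.
Running total after k=1: 310.710.
Correction k=2: B_{4}/4! · (f^{(3)}(36) − f^{(3)}(4)) = −1/720 · (0.000599029 − 0.00262583) = 2.81500e-06.
Running total after k=2: 310.710.
Correction k=3: B_{6}/6! · (f^{(5)}(36) − f^{(5)}(4)) = 1/30240 · (1.30136e-06 − 4.63586e-06) = -1.10268e-10.
Running total after k=3: 310.710.
Correction k=4: B_{8}/8! · (f^{(7)}(36) − f^{(7)}(4)) = −1/1209600 · (2.05970e-09 − 6.80471e-09) = 3.92279e-15.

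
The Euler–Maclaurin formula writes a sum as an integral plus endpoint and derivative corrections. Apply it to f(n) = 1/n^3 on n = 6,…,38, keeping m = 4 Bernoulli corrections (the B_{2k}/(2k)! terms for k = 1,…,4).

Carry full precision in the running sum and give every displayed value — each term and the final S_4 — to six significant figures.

Integral: ∫_6^38 1/x^3 dx = 0.0135426.
Endpoint term: (f(6) + f(38))/2 = (0.00462963 + 1.82242e-05)/2 = 0.00232393.
So far: 0.0158666.
Correction k=1: B_{2}/2! · (f^{(1)}(38) − f^{(1)}(6)) = 1/12 · (-1.43876e-06 − (-0.00231481)) = 0.000192781.
Partial sum through k=1: 0.0160593.
Correction k=2: B_{4}/4! · (f^{(3)}(38) − f^{(3)}(6)) = −1/720 · (-1.99274e-08 − (-0.00128601)) = -1.78609e-06.
Partial sum through k=2: 0.0160576.
Correction k=3: B_{6}/6! · (f^{(5)}(38) − f^{(5)}(6)) = 1/30240 · (-5.79605e-10 − (-0.00150034)) = 4.96145e-08.
Partial sum through k=3: 0.0160576.
Correction k=4: B_{8}/8! · (f^{(7)}(38) − f^{(7)}(6)) = −1/1209600 · (-2.88999e-11 − (-0.00300069)) = -2.48073e-09.

S_4 ≈ 0.0160576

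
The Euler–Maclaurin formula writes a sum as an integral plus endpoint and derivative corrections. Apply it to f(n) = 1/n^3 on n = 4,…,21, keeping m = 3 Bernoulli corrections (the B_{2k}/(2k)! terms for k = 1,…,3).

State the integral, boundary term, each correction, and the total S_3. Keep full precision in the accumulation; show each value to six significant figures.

The integral term ∫_4^21 1/x^3 dx = 0.0301162.
Endpoint term: (f(4) + f(21))/2 = (0.0156250 + 0.000107980)/2 = 0.00786649.
Integral + boundary = 0.0379827.
k=1: B_{2}/(2)! × [f^{(1)}(21) − f^{(1)}(4)] = 1/12 × (-1.54257e-05 − (-0.0117188)) = 0.000975277.
Partial sum through k=1: 0.0389580.
k=2: B_{4}/(4)! × [f^{(3)}(21) − f^{(3)}(4)] = −1/720 × (-6.99577e-07 − (-0.0146484)) = -2.03441e-05.
Partial sum through k=2: 0.0389376.
k=3: B_{6}/(6)! × [f^{(5)}(21) − f^{(5)}(4)] = 1/30240 × (-6.66264e-08 − (-0.0384521)) = 1.27156e-06.

S_3 ≈ 0.0389389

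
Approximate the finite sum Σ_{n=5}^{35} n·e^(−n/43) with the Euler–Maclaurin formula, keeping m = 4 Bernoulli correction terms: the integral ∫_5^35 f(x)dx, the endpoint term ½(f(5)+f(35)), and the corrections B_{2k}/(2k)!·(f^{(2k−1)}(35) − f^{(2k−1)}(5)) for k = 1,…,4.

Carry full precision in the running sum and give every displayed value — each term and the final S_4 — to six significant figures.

S_4 ≈ 361.182

∫_5^35 x·e^(−x/43) dx evaluates to 351.261.
Endpoint term: (f(5) + f(35))/2 = (4.45113 + 15.5086)/2 = 9.97987.
Integral + boundary = 361.241.
Correction k=1: B_{2}/2! · (f^{(1)}(35) − f^{(1)}(5)) = 1/12 · (0.0824377 − 0.786712) = -0.0586895.
Running total after k=1: 361.182.
Correction k=2: B_{4}/4! · (f^{(3)}(35) − f^{(3)}(5)) = −1/720 · (0.000523874 − 0.00138841) = 1.20074e-06.
Running total after k=2: 361.182.
Correction k=3: B_{6}/6! · (f^{(5)}(35) − f^{(5)}(5)) = 1/30240 · (5.42544e-07 − 1.27168e-06) = -2.41116e-11.
Running total after k=3: 361.182.
Correction k=4: B_{8}/8! · (f^{(7)}(35) − f^{(7)}(5)) = −1/1209600 · (4.33618e-10 − 9.69423e-10) = 4.42960e-16.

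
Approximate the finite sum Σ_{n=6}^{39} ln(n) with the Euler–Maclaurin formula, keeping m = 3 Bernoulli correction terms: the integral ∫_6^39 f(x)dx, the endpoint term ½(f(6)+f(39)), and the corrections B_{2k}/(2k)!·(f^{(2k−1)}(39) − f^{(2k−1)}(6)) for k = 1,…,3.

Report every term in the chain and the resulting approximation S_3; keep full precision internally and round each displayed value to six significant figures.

Integral: ∫_6^39 ln(x) dx = 99.1283.
Endpoint term: (f(6) + f(39))/2 = (1.79176 + 3.66356)/2 = 2.72766.
Integral + boundary = 101.856.
Order-1 term: 1/12 · (0.0256410 − 0.166667) = -0.0117521.
Running total after k=1: 101.844.
Order-2 term: −1/720 · (3.37160e-05 − 0.00925926) = 1.28133e-05.
Running total after k=2: 101.844.
Order-3 term: 1/30240 · (2.66004e-07 − 0.00308642) = -1.02055e-07.

S_3 ≈ 101.844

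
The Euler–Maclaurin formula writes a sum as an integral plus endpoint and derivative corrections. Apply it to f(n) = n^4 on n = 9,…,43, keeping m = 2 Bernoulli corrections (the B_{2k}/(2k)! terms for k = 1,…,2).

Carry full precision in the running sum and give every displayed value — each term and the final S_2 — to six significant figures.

The integral term ∫_9^43 x^4 dx = 2.93899e+07.
Boundary: ½(f(9) + f(43)) = ½(6561.00 + 3.41880e+06) = 1.71268e+06.
Integral + boundary = 3.11026e+07.
Order-1 term: 1/12 · (318028 − 2916.00) = 26259.3.
Partial sum through k=1: 3.11288e+07.
Order-2 term: −1/720 · (1032.00 − 216.000) = -1.13333.

S_2 ≈ 3.11288e+07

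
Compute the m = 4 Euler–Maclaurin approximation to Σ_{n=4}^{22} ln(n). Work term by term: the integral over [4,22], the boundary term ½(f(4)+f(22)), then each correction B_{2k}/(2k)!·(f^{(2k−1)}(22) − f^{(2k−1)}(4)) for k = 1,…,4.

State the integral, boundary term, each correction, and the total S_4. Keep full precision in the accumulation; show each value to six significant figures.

∫_4^22 ln(x) dx evaluates to 44.4578.
Boundary: ½(f(4) + f(22)) = ½(1.38629 + 3.09104) = 2.23867.
So far: 46.6964.
Order-1 term: 1/12 · (0.0454545 − 0.250000) = -0.0170455.
Running total after k=1: 46.6794.
Order-2 term: −1/720 · (0.000187829 − 0.0312500) = 4.31419e-05.
Running total after k=2: 46.6794.
Order-3 term: 1/30240 · (4.65691e-06 − 0.0234375) = -7.74896e-07.
Running total after k=3: 46.6794.
Order-4 term: −1/1209600 · (2.88651e-07 − 0.0439453) = 3.63302e-08.

S_4 ≈ 46.6794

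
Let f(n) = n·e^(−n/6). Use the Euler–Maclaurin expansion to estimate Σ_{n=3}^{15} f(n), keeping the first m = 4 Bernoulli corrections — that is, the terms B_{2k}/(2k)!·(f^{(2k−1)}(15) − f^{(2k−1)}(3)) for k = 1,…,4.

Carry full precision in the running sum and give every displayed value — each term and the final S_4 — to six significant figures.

The integral term ∫_3^15 x·e^(−x/6) dx = 22.4099.
½[f(3) + f(15)] = ½[1.81959 + 1.23127] = 1.52543.
So far: 23.9354.
k=1: B_{2}/(2)! × [f^{(1)}(15) − f^{(1)}(3)] = 1/12 × (-0.123127 − 0.303265) = -0.0355327.
Partial sum through k=1: 23.8998.
k=2: B_{4}/(4)! × [f^{(3)}(15) − f^{(3)}(3)] = −1/720 × (0.00114007 − 0.0421202) = 5.69168e-05.
Partial sum through k=2: 23.8999.
k=3: B_{6}/(6)! × [f^{(5)}(15) − f^{(5)}(3)] = 1/30240 × (0.000158343 − 0.00210601) = -6.44070e-08.
Partial sum through k=3: 23.8999.
k=4: B_{8}/(8)! × [f^{(7)}(15) − f^{(7)}(3)] = −1/1209600 × (7.91715e-06 − 8.45004e-05) = 6.33128e-11.

S_4 ≈ 23.8999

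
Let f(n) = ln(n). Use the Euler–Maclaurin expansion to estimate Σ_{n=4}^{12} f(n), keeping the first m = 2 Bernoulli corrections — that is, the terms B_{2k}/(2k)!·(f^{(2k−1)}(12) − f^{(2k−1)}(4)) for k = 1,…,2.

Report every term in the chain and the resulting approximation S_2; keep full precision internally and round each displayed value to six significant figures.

Integral: ∫_4^12 ln(x) dx = 16.2737.
½[f(4) + f(12)] = ½[1.38629 + 2.48491] = 1.93560.
So far: 18.2093.
Order-1 term: 1/12 · (0.0833333 − 0.250000) = -0.0138889.
Running total after k=1: 18.1954.
Order-2 term: −1/720 · (0.00115741 − 0.0312500) = 4.17953e-05.

S_2 ≈ 18.1955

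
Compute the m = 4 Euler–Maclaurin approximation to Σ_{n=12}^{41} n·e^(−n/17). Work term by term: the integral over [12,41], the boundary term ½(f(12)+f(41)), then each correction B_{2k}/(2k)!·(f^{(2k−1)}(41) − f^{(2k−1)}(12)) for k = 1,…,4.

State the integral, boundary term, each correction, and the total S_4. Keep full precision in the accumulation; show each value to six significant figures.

S_4 ≈ 159.756

Integral: ∫_12^41 x·e^(−x/17) dx = 154.979.
½[f(12) + f(41)] = ½[5.92407 + 3.67593] = 4.80000.
So far: 159.779.
Correction k=1: B_{2}/2! · (f^{(1)}(41) − f^{(1)}(12)) = 1/12 · (-0.126574 − 0.145198) = -0.0226477.
After k=1: 159.756.
Correction k=2: B_{4}/4! · (f^{(3)}(41) − f^{(3)}(12)) = −1/720 · (0.000182489 − 0.00391884) = 5.18937e-06.
After k=2: 159.756.
Correction k=3: B_{6}/6! · (f^{(5)}(41) − f^{(5)}(12)) = 1/30240 · (2.77838e-06 − 2.53815e-05) = -7.47458e-10.
After k=3: 159.756.
Correction k=4: B_{8}/8! · (f^{(7)}(41) − f^{(7)}(12)) = −1/1209600 · (1.70426e-08 − 1.28730e-07) = 9.23343e-14.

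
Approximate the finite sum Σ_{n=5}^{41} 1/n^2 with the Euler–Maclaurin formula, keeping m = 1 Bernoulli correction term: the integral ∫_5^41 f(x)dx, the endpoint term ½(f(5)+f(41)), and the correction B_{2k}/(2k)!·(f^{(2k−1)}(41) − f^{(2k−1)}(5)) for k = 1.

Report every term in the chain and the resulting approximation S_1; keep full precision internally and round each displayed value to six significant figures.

S_1 ≈ 0.197238

∫_5^41 1/x^2 dx evaluates to 0.175610.
½[f(5) + f(41)] = ½[0.0400000 + 0.000594884] = 0.0202974.
Running total after boundary: 0.195907.
Order-1 term: 1/12 · (-2.90187e-05 − (-0.0160000)) = 0.00133092.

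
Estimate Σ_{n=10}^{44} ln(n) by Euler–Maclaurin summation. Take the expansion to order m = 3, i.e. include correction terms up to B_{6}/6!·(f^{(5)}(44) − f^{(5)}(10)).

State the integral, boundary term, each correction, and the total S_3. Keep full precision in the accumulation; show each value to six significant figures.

S_3 ≈ 112.515

The integral term ∫_10^44 ln(x) dx = 109.478.
Endpoint term: (f(10) + f(44))/2 = (2.30259 + 3.78419)/2 = 3.04339.
So far: 112.522.
k=1: B_{2}/(2)! × [f^{(1)}(44) − f^{(1)}(10)] = 1/12 × (0.0227273 − 0.100000) = -0.00643939.
Running total after k=1: 112.515.
k=2: B_{4}/(4)! × [f^{(3)}(44) − f^{(3)}(10)] = −1/720 × (2.34786e-05 − 0.00200000) = 2.74517e-06.
Running total after k=2: 112.515.
k=3: B_{6}/(6)! × [f^{(5)}(44) − f^{(5)}(10)] = 1/30240 × (1.45528e-07 − 0.000240000) = -7.93170e-09.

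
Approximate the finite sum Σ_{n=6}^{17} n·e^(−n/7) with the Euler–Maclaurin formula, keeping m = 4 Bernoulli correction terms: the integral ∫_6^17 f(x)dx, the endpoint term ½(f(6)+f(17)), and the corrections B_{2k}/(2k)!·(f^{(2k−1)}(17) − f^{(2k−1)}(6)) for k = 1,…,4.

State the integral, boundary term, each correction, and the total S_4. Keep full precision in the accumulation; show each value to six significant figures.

S_4 ≈ 25.8136

The integral term ∫_6^17 x·e^(−x/7) dx = 23.8066.
Endpoint term: (f(6) + f(17))/2 = (2.54624 + 1.49877)/2 = 2.02250.
Running total after boundary: 25.8291.
Correction k=1: B_{2}/2! · (f^{(1)}(17) − f^{(1)}(6)) = 1/12 · (-0.125947 − 0.0606247) = -0.0155476.
Running total after k=1: 25.8136.
Correction k=2: B_{4}/4! · (f^{(3)}(17) − f^{(3)}(6)) = −1/720 · (0.00102814 − 0.0185586) = 2.43478e-05.
Running total after k=2: 25.8136.
Correction k=3: B_{6}/6! · (f^{(5)}(17) − f^{(5)}(6)) = 1/30240 · (9.44207e-05 − 0.000732243) = -2.10920e-08.
Running total after k=3: 25.8136.
Correction k=4: B_{8}/8! · (f^{(7)}(17) − f^{(7)}(6)) = −1/1209600 · (3.42569e-06 − 2.21580e-05) = 1.54863e-11.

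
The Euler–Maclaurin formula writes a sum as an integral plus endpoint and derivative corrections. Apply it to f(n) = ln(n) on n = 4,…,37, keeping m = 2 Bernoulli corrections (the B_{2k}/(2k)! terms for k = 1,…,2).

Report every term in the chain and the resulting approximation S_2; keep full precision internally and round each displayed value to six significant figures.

S_2 ≈ 97.5389

The integral term ∫_4^37 ln(x) dx = 95.0588.
Boundary: ½(f(4) + f(37)) = ½(1.38629 + 3.61092) = 2.49861.
So far: 97.5574.
Correction k=1: B_{2}/2! · (f^{(1)}(37) − f^{(1)}(4)) = 1/12 · (0.0270270 − 0.250000) = -0.0185811.
After k=1: 97.5388.
Correction k=2: B_{4}/4! · (f^{(3)}(37) − f^{(3)}(4)) = −1/720 · (3.94843e-05 − 0.0312500) = 4.33479e-05.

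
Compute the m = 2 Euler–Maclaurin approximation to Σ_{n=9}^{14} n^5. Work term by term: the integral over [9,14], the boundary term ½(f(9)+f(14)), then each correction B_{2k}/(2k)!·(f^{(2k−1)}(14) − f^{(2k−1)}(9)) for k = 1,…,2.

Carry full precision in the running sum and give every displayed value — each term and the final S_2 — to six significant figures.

S_2 ≈ 1.47805e+06

∫_9^14 x^5 dx evaluates to 1.16635e+06.
Endpoint term: (f(9) + f(14))/2 = (59049.0 + 537824)/2 = 298436.
Running total after boundary: 1.46479e+06.
k=1: B_{2}/(2)! × [f^{(1)}(14) − f^{(1)}(9)] = 1/12 × (192080 − 32805.0) = 13272.9.
Running total after k=1: 1.47806e+06.
k=2: B_{4}/(4)! × [f^{(3)}(14) − f^{(3)}(9)] = −1/720 × (11760.0 − 4860.00) = -9.58333.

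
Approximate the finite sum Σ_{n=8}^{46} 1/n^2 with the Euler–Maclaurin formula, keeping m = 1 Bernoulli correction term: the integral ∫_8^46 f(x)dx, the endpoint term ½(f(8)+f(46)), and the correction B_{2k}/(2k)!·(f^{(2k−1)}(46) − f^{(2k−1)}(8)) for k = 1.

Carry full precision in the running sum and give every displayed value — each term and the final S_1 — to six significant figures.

S_1 ≈ 0.111633

Integral: ∫_8^46 1/x^2 dx = 0.103261.
Boundary: ½(f(8) + f(46)) = ½(0.0156250 + 0.000472590) = 0.00804879.
So far: 0.111310.
k=1: B_{2}/(2)! × [f^{(1)}(46) − f^{(1)}(8)] = 1/12 × (-2.05474e-05 − (-0.00390625)) = 0.000323809.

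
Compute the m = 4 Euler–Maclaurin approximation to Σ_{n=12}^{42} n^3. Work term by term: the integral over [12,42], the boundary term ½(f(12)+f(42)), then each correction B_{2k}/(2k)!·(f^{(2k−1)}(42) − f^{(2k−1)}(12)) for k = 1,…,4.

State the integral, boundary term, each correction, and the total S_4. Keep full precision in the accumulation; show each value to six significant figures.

Integral: ∫_12^42 x^3 dx = 772740.
Boundary: ½(f(12) + f(42)) = ½(1728.00 + 74088.0) = 37908.0.
So far: 810648.
k=1: B_{2}/(2)! × [f^{(1)}(42) − f^{(1)}(12)] = 1/12 × (5292.00 − 432.000) = 405.000.
After k=1: 811053.
k=2: B_{4}/(4)! × [f^{(3)}(42) − f^{(3)}(12)] = −1/720 × (6.00000 − 6.00000) = 0.00000.
After k=2: 811053.
k=3: B_{6}/(6)! × [f^{(5)}(42) − f^{(5)}(12)] = 1/30240 × (0.00000 − 0.00000) = 0.00000.
After k=3: 811053.
k=4: B_{8}/(8)! × [f^{(7)}(42) − f^{(7)}(12)] = −1/1209600 × (0.00000 − 0.00000) = 0.00000.

S_4 ≈ 811053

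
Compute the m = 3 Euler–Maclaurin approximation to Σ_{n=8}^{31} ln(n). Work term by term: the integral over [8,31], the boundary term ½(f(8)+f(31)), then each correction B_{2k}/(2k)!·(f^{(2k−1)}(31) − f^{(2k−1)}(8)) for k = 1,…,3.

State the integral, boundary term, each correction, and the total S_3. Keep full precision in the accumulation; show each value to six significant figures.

Integral: ∫_8^31 ln(x) dx = 66.8181.
½[f(8) + f(31)] = ½[2.07944 + 3.43399] = 2.75671.
So far: 69.5748.
Correction k=1: B_{2}/2! · (f^{(1)}(31) − f^{(1)}(8)) = 1/12 · (0.0322581 − 0.125000) = -0.00772849.
Running total after k=1: 69.5671.
Correction k=2: B_{4}/4! · (f^{(3)}(31) − f^{(3)}(8)) = −1/720 · (6.71344e-05 − 0.00390625) = 5.33211e-06.
Running total after k=2: 69.5671.
Correction k=3: B_{6}/6! · (f^{(5)}(31) − f^{(5)}(8)) = 1/30240 · (8.38306e-07 − 0.000732422) = -2.41926e-08.

S_3 ≈ 69.5671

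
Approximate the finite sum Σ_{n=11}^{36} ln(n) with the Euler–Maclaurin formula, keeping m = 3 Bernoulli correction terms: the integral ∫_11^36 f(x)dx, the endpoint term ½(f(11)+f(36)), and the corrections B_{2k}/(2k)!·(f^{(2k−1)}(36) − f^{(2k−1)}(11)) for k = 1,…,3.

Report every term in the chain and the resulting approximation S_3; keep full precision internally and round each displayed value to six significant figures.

S_3 ≈ 80.6153

∫_11^36 ln(x) dx evaluates to 77.6298.
Endpoint term: (f(11) + f(36))/2 = (2.39790 + 3.58352)/2 = 2.99071.
So far: 80.6205.
Order-1 term: 1/12 · (0.0277778 − 0.0909091) = -0.00526094.
After k=1: 80.6153.
Order-2 term: −1/720 · (4.28669e-05 − 0.00150263) = 2.02745e-06.
After k=2: 80.6153.
Order-3 term: 1/30240 · (3.96916e-07 − 0.000149021) = -4.91482e-09.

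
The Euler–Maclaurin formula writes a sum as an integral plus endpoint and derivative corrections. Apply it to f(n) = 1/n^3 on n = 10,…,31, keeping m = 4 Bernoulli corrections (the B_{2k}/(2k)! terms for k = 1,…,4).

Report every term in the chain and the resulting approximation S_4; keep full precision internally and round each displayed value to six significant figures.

S_4 ≈ 0.00502114

The integral term ∫_10^31 1/x^3 dx = 0.00447971.
½[f(10) + f(31)] = ½[0.00100000 + 3.35672e-05] = 0.000516784.
Running total after boundary: 0.00499649.
k=1: B_{2}/(2)! × [f^{(1)}(31) − f^{(1)}(10)] = 1/12 × (-3.24844e-06 − (-0.000300000)) = 2.47293e-05.
Partial sum through k=1: 0.00502122.
k=2: B_{4}/(4)! × [f^{(3)}(31) − f^{(3)}(10)] = −1/720 × (-6.76054e-08 − (-6.00000e-05)) = -8.32394e-08.
Partial sum through k=2: 0.00502114.
k=3: B_{6}/(6)! × [f^{(5)}(31) − f^{(5)}(10)] = 1/30240 × (-2.95466e-09 − (-2.52000e-05)) = 8.33236e-10.
Partial sum through k=3: 0.00502114.
k=4: B_{8}/(8)! × [f^{(7)}(31) − f^{(7)}(10)] = −1/1209600 × (-2.21369e-10 − (-1.81440e-05)) = -1.49998e-11.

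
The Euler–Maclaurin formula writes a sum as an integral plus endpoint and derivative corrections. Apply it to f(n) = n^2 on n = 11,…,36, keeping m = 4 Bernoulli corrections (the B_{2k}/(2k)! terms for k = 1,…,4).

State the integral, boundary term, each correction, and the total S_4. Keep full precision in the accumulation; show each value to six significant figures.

Integral: ∫_11^36 x^2 dx = 15108.3.
Boundary: ½(f(11) + f(36)) = ½(121.000 + 1296.00) = 708.500.
Running total after boundary: 15816.8.
k=1: B_{2}/(2)! × [f^{(1)}(36) − f^{(1)}(11)] = 1/12 × (72.0000 − 22.0000) = 4.16667.
Running total after k=1: 15821.0.
k=2: B_{4}/(4)! × [f^{(3)}(36) − f^{(3)}(11)] = −1/720 × (0.00000 − 0.00000) = 0.00000.
Running total after k=2: 15821.0.
k=3: B_{6}/(6)! × [f^{(5)}(36) − f^{(5)}(11)] = 1/30240 × (0.00000 − 0.00000) = 0.00000.
Running total after k=3: 15821.0.
k=4: B_{8}/(8)! × [f^{(7)}(36) − f^{(7)}(11)] = −1/1209600 × (0.00000 − 0.00000) = 0.00000.

S_4 ≈ 15821.0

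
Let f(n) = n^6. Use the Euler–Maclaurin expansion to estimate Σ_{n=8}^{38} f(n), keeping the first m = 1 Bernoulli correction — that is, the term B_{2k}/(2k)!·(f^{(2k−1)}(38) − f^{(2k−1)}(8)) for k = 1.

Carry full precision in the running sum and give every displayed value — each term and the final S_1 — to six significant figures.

∫_8^38 x^6 dx evaluates to 1.63448e+10.
½[f(8) + f(38)] = ½[262144 + 3.01094e+09] = 1.50560e+09.
Running total after boundary: 1.78504e+10.
Order-1 term: 1/12 · (4.75411e+08 − 196608) = 3.96012e+07.

S_1 ≈ 1.78900e+10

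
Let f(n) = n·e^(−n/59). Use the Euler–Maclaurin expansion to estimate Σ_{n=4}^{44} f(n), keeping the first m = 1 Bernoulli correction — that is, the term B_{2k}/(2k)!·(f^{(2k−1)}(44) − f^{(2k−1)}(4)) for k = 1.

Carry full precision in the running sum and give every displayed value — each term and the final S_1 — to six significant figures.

S_1 ≈ 602.834

The integral term ∫_4^44 x·e^(−x/59) dx = 590.592.
Endpoint term: (f(4) + f(44))/2 = (3.73780 + 20.8724)/2 = 12.3051.
Running total after boundary: 602.897.
k=1: B_{2}/(2)! × [f^{(1)}(44) − f^{(1)}(4)] = 1/12 × (0.120603 − 0.871098) = -0.0625412.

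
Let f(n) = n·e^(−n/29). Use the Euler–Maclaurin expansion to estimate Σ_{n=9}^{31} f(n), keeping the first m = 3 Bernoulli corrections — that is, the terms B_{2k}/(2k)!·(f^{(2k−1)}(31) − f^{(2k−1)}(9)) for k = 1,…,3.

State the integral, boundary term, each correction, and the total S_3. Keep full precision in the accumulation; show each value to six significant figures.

The integral term ∫_9^31 x·e^(−x/29) dx = 210.527.
Boundary: ½(f(9) + f(31)) = ½(6.59875 + 10.6443) = 8.62151.
Running total after boundary: 219.149.
k=1: B_{2}/(2)! × [f^{(1)}(31) − f^{(1)}(9)] = 1/12 × (-0.0236802 − 0.505651) = -0.0441109.
Running total after k=1: 219.105.
k=2: B_{4}/(4)! × [f^{(3)}(31) − f^{(3)}(9)] = −1/720 × (0.000788403 − 0.00234487) = 2.16177e-06.
Running total after k=2: 219.105.
k=3: B_{6}/(6)! × [f^{(5)}(31) − f^{(5)}(9)] = 1/30240 × (1.90840e-06 − 4.86147e-06) = -9.76546e-11.

S_3 ≈ 219.105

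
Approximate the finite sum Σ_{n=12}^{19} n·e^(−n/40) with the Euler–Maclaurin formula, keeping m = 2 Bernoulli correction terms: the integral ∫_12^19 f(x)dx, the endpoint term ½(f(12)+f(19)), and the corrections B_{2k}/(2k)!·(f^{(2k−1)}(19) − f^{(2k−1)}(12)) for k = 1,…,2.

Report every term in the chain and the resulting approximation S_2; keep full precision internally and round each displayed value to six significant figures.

∫_12^19 x·e^(−x/40) dx evaluates to 73.2532.
Boundary: ½(f(12) + f(19)) = ½(8.88982 + 11.8158) = 10.3528.
Integral + boundary = 83.6060.
k=1: B_{2}/(2)! × [f^{(1)}(19) − f^{(1)}(12)] = 1/12 × (0.326490 − 0.518573) = -0.0160069.
Running total after k=1: 83.5900.
k=2: B_{4}/(4)! × [f^{(3)}(19) − f^{(3)}(12)] = −1/720 × (0.000981412 − 0.00125013) = 3.73220e-07.

S_2 ≈ 83.5900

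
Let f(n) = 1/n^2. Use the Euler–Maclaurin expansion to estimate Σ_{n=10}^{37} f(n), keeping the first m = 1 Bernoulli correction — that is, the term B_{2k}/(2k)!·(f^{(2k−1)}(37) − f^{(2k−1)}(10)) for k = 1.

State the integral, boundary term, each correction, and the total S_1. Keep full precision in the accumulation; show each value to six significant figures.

S_1 ≈ 0.0785016

Integral: ∫_10^37 1/x^2 dx = 0.0729730.
Endpoint term: (f(10) + f(37))/2 = (0.0100000 + 0.000730460)/2 = 0.00536523.
So far: 0.0783382.
k=1: B_{2}/(2)! × [f^{(1)}(37) − f^{(1)}(10)] = 1/12 × (-3.94843e-05 − (-0.00200000)) = 0.000163376.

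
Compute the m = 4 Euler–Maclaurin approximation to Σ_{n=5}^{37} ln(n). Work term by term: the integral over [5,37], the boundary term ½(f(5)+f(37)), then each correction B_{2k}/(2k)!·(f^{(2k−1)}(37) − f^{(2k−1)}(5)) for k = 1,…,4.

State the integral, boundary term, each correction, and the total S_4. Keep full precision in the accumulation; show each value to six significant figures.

S_4 ≈ 96.1526

The integral term ∫_5^37 ln(x) dx = 93.5568.
Endpoint term: (f(5) + f(37))/2 = (1.60944 + 3.61092)/2 = 2.61018.
Running total after boundary: 96.1670.
Order-1 term: 1/12 · (0.0270270 − 0.200000) = -0.0144144.
After k=1: 96.1525.
Order-2 term: −1/720 · (3.94843e-05 − 0.0160000) = 2.21674e-05.
After k=2: 96.1526.
Order-3 term: 1/30240 · (3.46101e-07 − 0.00768000) = -2.53957e-07.
After k=3: 96.1526.
Order-4 term: −1/1209600 · (7.58439e-09 − 0.00921600) = 7.61904e-09.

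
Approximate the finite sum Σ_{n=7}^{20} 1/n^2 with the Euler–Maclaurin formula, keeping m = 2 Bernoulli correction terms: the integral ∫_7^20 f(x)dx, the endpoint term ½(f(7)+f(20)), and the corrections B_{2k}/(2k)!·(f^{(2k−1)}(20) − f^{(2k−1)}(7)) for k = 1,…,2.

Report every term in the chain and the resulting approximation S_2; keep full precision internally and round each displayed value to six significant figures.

The integral term ∫_7^20 1/x^2 dx = 0.0928571.
½[f(7) + f(20)] = ½[0.0204082 + 0.00250000] = 0.0114541.
So far: 0.104311.
k=1: B_{2}/(2)! × [f^{(1)}(20) − f^{(1)}(7)] = 1/12 × (-0.000250000 − (-0.00583090)) = 0.000465075.
After k=1: 0.104776.
k=2: B_{4}/(4)! × [f^{(3)}(20) − f^{(3)}(7)] = −1/720 × (-7.50000e-06 − (-0.00142798)) = -1.97288e-06.

S_2 ≈ 0.104774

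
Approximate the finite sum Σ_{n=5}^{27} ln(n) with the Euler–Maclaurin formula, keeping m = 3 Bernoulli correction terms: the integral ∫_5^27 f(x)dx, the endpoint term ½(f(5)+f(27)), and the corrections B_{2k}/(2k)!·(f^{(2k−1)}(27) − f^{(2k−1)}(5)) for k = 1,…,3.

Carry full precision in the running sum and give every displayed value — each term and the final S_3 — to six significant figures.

S_3 ≈ 61.3795

Integral: ∫_5^27 ln(x) dx = 58.9404.
Boundary: ½(f(5) + f(27)) = ½(1.60944 + 3.29584) = 2.45264.
Integral + boundary = 61.3930.
Order-1 term: 1/12 · (0.0370370 − 0.200000) = -0.0135802.
Running total after k=1: 61.3795.
Order-2 term: −1/720 · (0.000101611 − 0.0160000) = 2.20811e-05.
Running total after k=2: 61.3795.
Order-3 term: 1/30240 · (1.67260e-06 − 0.00768000) = -2.53913e-07.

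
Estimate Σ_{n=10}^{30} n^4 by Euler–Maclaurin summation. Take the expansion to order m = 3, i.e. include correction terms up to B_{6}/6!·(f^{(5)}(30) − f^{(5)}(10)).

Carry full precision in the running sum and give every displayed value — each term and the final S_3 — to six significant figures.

S_3 ≈ 5.25867e+06

The integral term ∫_10^30 x^4 dx = 4.84000e+06.
Endpoint term: (f(10) + f(30))/2 = (10000.0 + 810000)/2 = 410000.
So far: 5.25000e+06.
Correction k=1: B_{2}/2! · (f^{(1)}(30) − f^{(1)}(10)) = 1/12 · (108000 − 4000.00) = 8666.67.
After k=1: 5.25867e+06.
Correction k=2: B_{4}/4! · (f^{(3)}(30) − f^{(3)}(10)) = −1/720 · (720.000 − 240.000) = -0.666667.
After k=2: 5.25867e+06.
Correction k=3: B_{6}/6! · (f^{(5)}(30) − f^{(5)}(10)) = 1/30240 · (0.00000 − 0.00000) = 0.00000.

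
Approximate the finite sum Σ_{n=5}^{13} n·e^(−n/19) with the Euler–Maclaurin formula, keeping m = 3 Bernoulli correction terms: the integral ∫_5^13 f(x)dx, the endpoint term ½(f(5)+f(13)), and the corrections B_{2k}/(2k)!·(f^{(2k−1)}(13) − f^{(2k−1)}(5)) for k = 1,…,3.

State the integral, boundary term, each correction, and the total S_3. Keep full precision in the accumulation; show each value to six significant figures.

The integral term ∫_5^13 x·e^(−x/19) dx = 43.7620.
Boundary: ½(f(5) + f(13)) = ½(3.84310 + 6.55835) = 5.20073.
Running total after boundary: 48.9628.
Correction k=1: B_{2}/2! · (f^{(1)}(13) − f^{(1)}(5)) = 1/12 · (0.159312 − 0.566352) = -0.0339200.
Partial sum through k=1: 48.9288.
Correction k=2: B_{4}/4! · (f^{(3)}(13) − f^{(3)}(5)) = −1/720 · (0.00323626 − 0.00582713) = 3.59843e-06.
Partial sum through k=2: 48.9289.
Correction k=3: B_{6}/6! · (f^{(5)}(13) − f^{(5)}(5)) = 1/30240 · (1.67069e-05 − 2.79374e-05) = -3.71379e-10.

S_3 ≈ 48.9289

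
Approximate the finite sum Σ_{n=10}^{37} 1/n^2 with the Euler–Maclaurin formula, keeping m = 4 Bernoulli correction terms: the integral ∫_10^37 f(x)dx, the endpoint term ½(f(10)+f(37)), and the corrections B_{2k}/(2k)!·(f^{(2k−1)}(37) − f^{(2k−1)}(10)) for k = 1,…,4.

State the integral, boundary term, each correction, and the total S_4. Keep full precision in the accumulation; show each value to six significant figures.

Integral: ∫_10^37 1/x^2 dx = 0.0729730.
Boundary: ½(f(10) + f(37)) = ½(0.0100000 + 0.000730460) = 0.00536523.
Running total after boundary: 0.0783382.
Order-1 term: 1/12 · (-3.94843e-05 − (-0.00200000)) = 0.000163376.
Running total after k=1: 0.0785016.
Order-2 term: −1/720 · (-3.46101e-07 − (-0.000240000)) = -3.32853e-07.
Running total after k=2: 0.0785012.
Order-3 term: 1/30240 · (-7.58439e-09 − (-7.20000e-05)) = 2.38070e-09.
Running total after k=3: 0.0785012.
Order-4 term: −1/1209600 · (-3.10245e-10 − (-4.03200e-05)) = -3.33331e-11.

S_4 ≈ 0.0785012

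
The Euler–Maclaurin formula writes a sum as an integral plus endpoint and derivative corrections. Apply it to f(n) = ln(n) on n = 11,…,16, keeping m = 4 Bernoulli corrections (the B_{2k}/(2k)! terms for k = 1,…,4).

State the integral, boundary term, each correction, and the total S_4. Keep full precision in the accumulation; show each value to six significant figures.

S_4 ≈ 15.5674

Integral: ∫_11^16 ln(x) dx = 12.9846.
Endpoint term: (f(11) + f(16))/2 = (2.39790 + 2.77259)/2 = 2.58524.
Integral + boundary = 15.5698.
k=1: B_{2}/(2)! × [f^{(1)}(16) − f^{(1)}(11)] = 1/12 × (0.0625000 − 0.0909091) = -0.00236742.
Running total after k=1: 15.5674.
k=2: B_{4}/(4)! × [f^{(3)}(16) − f^{(3)}(11)] = −1/720 × (0.000488281 − 0.00150263) = 1.40882e-06.
Running total after k=2: 15.5674.
k=3: B_{6}/(6)! × [f^{(5)}(16) − f^{(5)}(11)] = 1/30240 × (2.28882e-05 − 0.000149021) = -4.17106e-09.
Running total after k=3: 15.5674.
k=4: B_{8}/(8)! × [f^{(7)}(16) − f^{(7)}(11)] = −1/1209600 × (2.68221e-06 − 3.69474e-05) = 2.83277e-11.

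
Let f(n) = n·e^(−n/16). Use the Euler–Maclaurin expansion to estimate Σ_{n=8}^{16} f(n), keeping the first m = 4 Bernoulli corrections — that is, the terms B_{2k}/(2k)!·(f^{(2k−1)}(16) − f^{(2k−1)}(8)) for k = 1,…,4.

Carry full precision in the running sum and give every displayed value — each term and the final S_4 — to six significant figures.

Integral: ∫_8^16 x·e^(−x/16) dx = 44.5535.
Boundary: ½(f(8) + f(16)) = ½(4.85225 + 5.88607) = 5.36916.
Integral + boundary = 49.9227.
k=1: B_{2}/(2)! × [f^{(1)}(16) − f^{(1)}(8)] = 1/12 × (0.00000 − 0.303265) = -0.0252721.
After k=1: 49.8974.
k=2: B_{4}/(4)! × [f^{(3)}(16) − f^{(3)}(8)] = −1/720 × (0.00287406 − 0.00592315) = 4.23485e-06.
After k=2: 49.8974.
k=3: B_{6}/(6)! × [f^{(5)}(16) − f^{(5)}(8)] = 1/30240 × (2.24536e-05 − 4.16472e-05) = -6.34708e-10.
After k=3: 49.8974.
k=4: B_{8}/(8)! × [f^{(7)}(16) − f^{(7)}(8)] = −1/1209600 × (1.31564e-07 − 2.34988e-07) = 8.55029e-14.

S_4 ≈ 49.8974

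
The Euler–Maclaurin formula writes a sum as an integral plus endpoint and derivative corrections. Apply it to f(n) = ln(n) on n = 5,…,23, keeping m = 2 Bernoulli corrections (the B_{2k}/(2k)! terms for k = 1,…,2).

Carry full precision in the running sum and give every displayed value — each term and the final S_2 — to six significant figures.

The integral term ∫_5^23 ln(x) dx = 46.0692.
½[f(5) + f(23)] = ½[1.60944 + 3.13549] = 2.37247.
Integral + boundary = 48.4416.
Order-1 term: 1/12 · (0.0434783 − 0.200000) = -0.0130435.
After k=1: 48.4286.
Order-2 term: −1/720 · (0.000164379 − 0.0160000) = 2.19939e-05.

S_2 ≈ 48.4286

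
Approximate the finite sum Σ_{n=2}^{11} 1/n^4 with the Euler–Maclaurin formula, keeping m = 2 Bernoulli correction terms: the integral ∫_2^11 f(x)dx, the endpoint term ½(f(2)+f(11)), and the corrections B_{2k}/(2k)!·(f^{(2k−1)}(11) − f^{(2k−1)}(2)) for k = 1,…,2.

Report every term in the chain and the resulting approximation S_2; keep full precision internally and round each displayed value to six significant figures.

S_2 ≈ 0.0818129

The integral term ∫_2^11 1/x^4 dx = 0.0414162.
Boundary: ½(f(2) + f(11)) = ½(0.0625000 + 6.83013e-05) = 0.0312842.
So far: 0.0727004.
Correction k=1: B_{2}/2! · (f^{(1)}(11) − f^{(1)}(2)) = 1/12 · (-2.48369e-05 − (-0.125000)) = 0.0104146.
Partial sum through k=1: 0.0831150.
Correction k=2: B_{4}/4! · (f^{(3)}(11) − f^{(3)}(2)) = −1/720 · (-6.15790e-06 − (-0.937500)) = -0.00130207.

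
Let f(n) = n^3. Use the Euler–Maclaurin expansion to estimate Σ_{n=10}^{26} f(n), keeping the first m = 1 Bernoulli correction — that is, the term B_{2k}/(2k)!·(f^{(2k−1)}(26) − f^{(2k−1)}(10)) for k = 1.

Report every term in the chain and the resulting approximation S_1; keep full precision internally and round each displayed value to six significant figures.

S_1 ≈ 121176

Integral: ∫_10^26 x^3 dx = 111744.
Boundary: ½(f(10) + f(26)) = ½(1000.00 + 17576.0) = 9288.00.
Running total after boundary: 121032.
Correction k=1: B_{2}/2! · (f^{(1)}(26) − f^{(1)}(10)) = 1/12 · (2028.00 − 300.000) = 144.000.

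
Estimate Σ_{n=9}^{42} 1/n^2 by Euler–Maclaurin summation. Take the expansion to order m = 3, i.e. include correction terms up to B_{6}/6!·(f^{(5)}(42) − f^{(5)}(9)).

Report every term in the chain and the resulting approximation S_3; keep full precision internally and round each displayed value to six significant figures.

S_3 ≈ 0.0939837

∫_9^42 1/x^2 dx evaluates to 0.0873016.
Endpoint term: (f(9) + f(42))/2 = (0.0123457 + 0.000566893)/2 = 0.00645629.
Running total after boundary: 0.0937579.
Order-1 term: 1/12 · (-2.69949e-05 − (-0.00274348)) = 0.000226374.
Running total after k=1: 0.0939842.
Order-2 term: −1/720 · (-1.83639e-07 − (-0.000406442)) = -5.64248e-07.
Running total after k=2: 0.0939837.
Order-3 term: 1/30240 · (-3.12311e-09 − (-0.000150534)) = 4.97788e-09.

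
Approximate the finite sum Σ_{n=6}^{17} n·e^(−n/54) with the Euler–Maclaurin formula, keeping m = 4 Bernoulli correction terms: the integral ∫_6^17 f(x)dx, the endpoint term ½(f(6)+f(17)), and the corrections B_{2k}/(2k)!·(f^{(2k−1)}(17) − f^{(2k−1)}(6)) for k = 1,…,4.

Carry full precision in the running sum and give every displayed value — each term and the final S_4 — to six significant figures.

S_4 ≈ 109.615

The integral term ∫_6^17 x·e^(−x/54) dx = 100.751.
½[f(6) + f(17)] = ½[5.36904 + 12.4087] = 8.88887.
So far: 109.640.
Correction k=1: B_{2}/2! · (f^{(1)}(17) − f^{(1)}(6)) = 1/12 · (0.500133 − 0.795413) = -0.0246066.
After k=1: 109.615.
Correction k=2: B_{4}/4! · (f^{(3)}(17) − f^{(3)}(6)) = −1/720 · (0.000672147 − 0.000886520) = 2.97740e-07.
After k=2: 109.615.
Correction k=3: B_{6}/6! · (f^{(5)}(17) − f^{(5)}(6)) = 1/30240 · (4.02188e-07 − 5.14494e-07) = -3.71381e-12.
After k=3: 109.615.
Correction k=4: B_{8}/8! · (f^{(7)}(17) − f^{(7)}(6)) = −1/1209600 · (1.96802e-10 − 2.48617e-10) = 4.28372e-17.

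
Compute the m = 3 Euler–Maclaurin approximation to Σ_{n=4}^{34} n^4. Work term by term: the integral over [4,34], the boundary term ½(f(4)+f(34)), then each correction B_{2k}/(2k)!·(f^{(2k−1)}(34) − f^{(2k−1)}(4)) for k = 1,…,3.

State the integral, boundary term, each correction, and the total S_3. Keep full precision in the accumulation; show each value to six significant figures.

∫_4^34 x^4 dx evaluates to 9.08688e+06.
Boundary: ½(f(4) + f(34)) = ½(256.000 + 1.33634e+06) = 668296.
So far: 9.75518e+06.
Correction k=1: B_{2}/2! · (f^{(1)}(34) − f^{(1)}(4)) = 1/12 · (157216 − 256.000) = 13080.0.
Partial sum through k=1: 9.76826e+06.
Correction k=2: B_{4}/4! · (f^{(3)}(34) − f^{(3)}(4)) = −1/720 · (816.000 − 96.0000) = -1.00000.
Partial sum through k=2: 9.76826e+06.
Correction k=3: B_{6}/6! · (f^{(5)}(34) − f^{(5)}(4)) = 1/30240 · (0.00000 − 0.00000) = 0.00000.

S_3 ≈ 9.76826e+06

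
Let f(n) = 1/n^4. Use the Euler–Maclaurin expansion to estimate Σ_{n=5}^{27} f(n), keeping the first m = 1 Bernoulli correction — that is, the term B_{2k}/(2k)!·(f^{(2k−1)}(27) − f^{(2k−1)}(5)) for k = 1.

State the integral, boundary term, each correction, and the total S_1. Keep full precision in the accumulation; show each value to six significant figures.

The integral term ∫_5^27 1/x^4 dx = 0.00264973.
Boundary: ½(f(5) + f(27)) = ½(0.00160000 + 1.88168e-06) = 0.000800941.
So far: 0.00345067.
Order-1 term: 1/12 · (-2.78767e-07 − (-0.00128000)) = 0.000106643.

S_1 ≈ 0.00355732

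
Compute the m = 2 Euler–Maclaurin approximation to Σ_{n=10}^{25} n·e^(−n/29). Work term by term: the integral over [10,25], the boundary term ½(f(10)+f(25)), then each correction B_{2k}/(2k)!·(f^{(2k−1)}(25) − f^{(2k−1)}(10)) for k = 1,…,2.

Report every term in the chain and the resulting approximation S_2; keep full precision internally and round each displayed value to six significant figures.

∫_10^25 x·e^(−x/29) dx evaluates to 139.833.
Boundary: ½(f(10) + f(25)) = ½(7.08342 + 10.5572) = 8.82031.
Running total after boundary: 148.653.
Order-1 term: 1/12 · (0.0582465 − 0.464086) = -0.0338200.
Running total after k=1: 148.620.
Order-2 term: −1/720 · (0.00107351 − 0.00223635) = 1.61506e-06.

S_2 ≈ 148.620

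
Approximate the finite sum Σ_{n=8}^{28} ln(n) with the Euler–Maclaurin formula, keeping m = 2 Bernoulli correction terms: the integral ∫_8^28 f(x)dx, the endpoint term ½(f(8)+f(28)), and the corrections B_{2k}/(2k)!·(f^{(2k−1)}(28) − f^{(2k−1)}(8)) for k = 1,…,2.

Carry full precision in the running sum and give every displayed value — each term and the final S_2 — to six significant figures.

S_2 ≈ 59.3646

The integral term ∫_8^28 ln(x) dx = 56.6662.
Endpoint term: (f(8) + f(28))/2 = (2.07944 + 3.33220)/2 = 2.70582.
Integral + boundary = 59.3720.
Correction k=1: B_{2}/2! · (f^{(1)}(28) − f^{(1)}(8)) = 1/12 · (0.0357143 − 0.125000) = -0.00744048.
Partial sum through k=1: 59.3646.
Correction k=2: B_{4}/4! · (f^{(3)}(28) − f^{(3)}(8)) = −1/720 · (9.11079e-05 − 0.00390625) = 5.29881e-06.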